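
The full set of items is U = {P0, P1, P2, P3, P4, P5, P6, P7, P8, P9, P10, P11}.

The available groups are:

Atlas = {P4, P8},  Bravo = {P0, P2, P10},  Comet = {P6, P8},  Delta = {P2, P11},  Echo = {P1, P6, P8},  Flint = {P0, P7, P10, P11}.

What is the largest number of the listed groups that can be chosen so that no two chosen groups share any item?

2

Bravo, Comet are pairwise disjoint (Bravo={P0,P2,P10}; Comet={P6,P8}).
Every remaining group overlaps one of these, and no 3 of the listed groups are pairwise disjoint, so 2 is the maximum.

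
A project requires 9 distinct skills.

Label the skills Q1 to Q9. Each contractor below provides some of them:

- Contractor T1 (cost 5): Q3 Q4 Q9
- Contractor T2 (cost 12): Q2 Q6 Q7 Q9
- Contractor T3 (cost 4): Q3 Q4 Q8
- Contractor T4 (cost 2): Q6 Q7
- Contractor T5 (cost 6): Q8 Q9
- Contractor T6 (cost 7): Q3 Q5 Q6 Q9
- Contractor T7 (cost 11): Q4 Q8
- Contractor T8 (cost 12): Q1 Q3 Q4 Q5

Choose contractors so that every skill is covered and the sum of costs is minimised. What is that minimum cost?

28

T2, T3, T8 together cover every skill (T2 ∪ T3 ∪ T8 = {Q1, Q2, Q3, Q4, Q5, Q6, Q7, Q8, Q9}); total cost 12 + 4 + 12 = 28.
The greedy pick T4, T3, T6, T2, T8 costs 37; no covering selection beats 28.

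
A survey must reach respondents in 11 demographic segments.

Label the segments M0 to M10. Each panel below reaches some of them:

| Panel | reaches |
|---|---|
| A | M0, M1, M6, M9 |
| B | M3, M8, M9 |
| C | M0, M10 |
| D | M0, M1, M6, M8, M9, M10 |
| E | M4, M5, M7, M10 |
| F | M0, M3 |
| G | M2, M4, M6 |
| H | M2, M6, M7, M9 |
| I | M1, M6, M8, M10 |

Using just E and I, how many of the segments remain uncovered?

Union of E, I = {M1, M4, M5, M6, M7, M8, M10}.
Not covered: M0, M2, M3, M9 — 4 segments.

4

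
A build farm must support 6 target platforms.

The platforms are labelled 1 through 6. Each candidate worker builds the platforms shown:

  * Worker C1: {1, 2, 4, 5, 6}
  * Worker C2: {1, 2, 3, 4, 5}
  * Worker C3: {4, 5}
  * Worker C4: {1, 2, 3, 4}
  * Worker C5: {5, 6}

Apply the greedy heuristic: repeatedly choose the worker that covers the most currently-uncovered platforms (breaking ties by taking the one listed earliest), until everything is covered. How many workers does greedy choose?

Greedy: pick C1 (covers 5 new) → pick C2 (covers 1 new). Total picks: 2.

2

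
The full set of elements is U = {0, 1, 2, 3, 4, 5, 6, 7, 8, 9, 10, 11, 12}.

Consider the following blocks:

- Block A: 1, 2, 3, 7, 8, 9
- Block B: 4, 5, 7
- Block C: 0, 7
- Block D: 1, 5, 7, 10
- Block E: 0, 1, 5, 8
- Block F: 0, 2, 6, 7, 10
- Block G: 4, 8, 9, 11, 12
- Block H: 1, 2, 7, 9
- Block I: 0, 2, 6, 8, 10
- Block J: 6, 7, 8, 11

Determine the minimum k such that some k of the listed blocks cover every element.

4

A, D, F, and G cover everything between them: the union {0, 1, 2, 3, 4, 5, 6, 7, 8, 9, 10, 11, 12} is all of U.
Only A contains 3, so A is forced; the remaining 7 elements need at least 3 more blocks (each remaining block adds at most 3) — so at least 4 blocks are needed, and 4 is optimal.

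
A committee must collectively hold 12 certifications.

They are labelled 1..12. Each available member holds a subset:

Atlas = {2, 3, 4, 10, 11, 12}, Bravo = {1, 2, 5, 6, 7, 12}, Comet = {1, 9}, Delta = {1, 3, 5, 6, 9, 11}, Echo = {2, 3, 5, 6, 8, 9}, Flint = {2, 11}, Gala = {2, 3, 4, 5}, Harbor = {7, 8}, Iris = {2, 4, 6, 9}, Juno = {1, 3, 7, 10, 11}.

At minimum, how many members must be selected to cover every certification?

Take {Atlas, Delta, Harbor}. Their union is {1, 2, 3, 4, 5, 6, 7, 8, 9, 10, 11, 12}, which is all 12 certifications.
No 2 of the 10 members cover everything (all 45 combinations miss at least one certification), so 3 is optimal.

3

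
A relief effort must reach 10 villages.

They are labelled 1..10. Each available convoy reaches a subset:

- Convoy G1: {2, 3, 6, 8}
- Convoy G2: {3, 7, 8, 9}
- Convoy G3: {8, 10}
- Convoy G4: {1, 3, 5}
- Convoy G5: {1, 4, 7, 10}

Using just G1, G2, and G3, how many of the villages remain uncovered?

Union of G1, G2, G3 = {2, 3, 6, 7, 8, 9, 10}.
Not covered: 1, 4, 5 — 3 villages.

3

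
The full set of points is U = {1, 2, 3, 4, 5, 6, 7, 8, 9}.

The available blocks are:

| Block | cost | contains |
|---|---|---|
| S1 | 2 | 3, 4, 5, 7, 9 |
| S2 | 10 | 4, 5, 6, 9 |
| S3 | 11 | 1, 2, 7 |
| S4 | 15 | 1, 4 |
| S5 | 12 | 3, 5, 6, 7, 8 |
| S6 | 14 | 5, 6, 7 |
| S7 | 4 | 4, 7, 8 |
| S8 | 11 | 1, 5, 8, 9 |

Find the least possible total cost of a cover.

25

S1, S3, S5 together cover every point (S1 ∪ S3 ∪ S5 = {1, 2, 3, 4, 5, 6, 7, 8, 9}); total cost 2 + 11 + 12 = 25.
The greedy pick S1, S7, S3, S2 costs 27; no covering selection beats 25.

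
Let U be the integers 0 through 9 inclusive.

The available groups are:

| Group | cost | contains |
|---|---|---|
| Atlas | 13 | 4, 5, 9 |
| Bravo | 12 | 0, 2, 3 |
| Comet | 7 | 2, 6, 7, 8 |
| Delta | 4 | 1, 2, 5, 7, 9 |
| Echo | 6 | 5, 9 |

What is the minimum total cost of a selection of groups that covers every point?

36

Atlas, Bravo, Comet, Delta together cover every point (Atlas ∪ Bravo ∪ Comet ∪ Delta = {0, 1, 2, 3, 4, 5, 6, 7, 8, 9}); total cost 13 + 12 + 7 + 4 = 36.
No covering selection has total cost below 36.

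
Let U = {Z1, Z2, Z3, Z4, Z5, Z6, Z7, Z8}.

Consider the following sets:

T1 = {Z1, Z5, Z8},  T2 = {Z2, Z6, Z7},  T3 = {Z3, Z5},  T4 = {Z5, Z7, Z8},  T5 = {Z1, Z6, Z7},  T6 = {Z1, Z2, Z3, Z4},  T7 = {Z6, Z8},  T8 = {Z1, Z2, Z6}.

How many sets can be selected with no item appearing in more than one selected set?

2

T2, T3 are pairwise disjoint (T2={Z2,Z6,Z7}; T3={Z3,Z5}).
Every remaining set overlaps one of these, and no 3 of the listed sets are pairwise disjoint, so 2 is the maximum.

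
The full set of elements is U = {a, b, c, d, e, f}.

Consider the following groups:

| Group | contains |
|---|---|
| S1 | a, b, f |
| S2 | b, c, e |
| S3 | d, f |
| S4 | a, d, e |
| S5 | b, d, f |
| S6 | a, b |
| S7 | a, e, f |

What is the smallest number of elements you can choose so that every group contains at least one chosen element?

3

Take H = {a, c, f}. Each listed group contains at least one of these, so H is a hitting set of size 3.
No choice of 2 elements meets every group, so 3 is the minimum.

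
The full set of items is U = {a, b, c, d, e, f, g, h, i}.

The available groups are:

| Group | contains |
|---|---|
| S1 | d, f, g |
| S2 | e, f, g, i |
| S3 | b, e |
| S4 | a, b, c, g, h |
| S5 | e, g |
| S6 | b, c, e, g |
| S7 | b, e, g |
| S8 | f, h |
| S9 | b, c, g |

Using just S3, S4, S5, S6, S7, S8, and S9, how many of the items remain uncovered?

2

Union of S3, S4, S5, S6, S7, S8, S9 = {a, b, c, e, f, g, h}.
Not covered: d, i — 2 items.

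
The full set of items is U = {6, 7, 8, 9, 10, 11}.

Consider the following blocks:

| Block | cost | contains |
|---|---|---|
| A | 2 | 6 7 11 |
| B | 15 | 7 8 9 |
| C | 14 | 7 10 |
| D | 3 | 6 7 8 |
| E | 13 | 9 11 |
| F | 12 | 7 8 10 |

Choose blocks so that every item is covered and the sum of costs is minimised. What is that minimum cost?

27

A, E, F together cover every item (A ∪ E ∪ F = {6, 7, 8, 9, 10, 11}); total cost 2 + 13 + 12 = 27.
The greedy pick A, D, F, E costs 30; no covering selection beats 27.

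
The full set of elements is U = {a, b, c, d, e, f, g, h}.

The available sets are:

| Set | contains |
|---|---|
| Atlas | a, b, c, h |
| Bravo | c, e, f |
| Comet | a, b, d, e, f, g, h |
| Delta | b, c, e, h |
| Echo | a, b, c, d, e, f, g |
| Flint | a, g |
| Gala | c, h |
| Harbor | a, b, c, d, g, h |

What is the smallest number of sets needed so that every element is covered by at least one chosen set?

Delta and Echo together: Delta ∪ Echo = {a, b, c, d, e, f, g, h} — every element is covered.
No single set has all 8 elements (the largest, Comet, has 7), so 2 is optimal.

2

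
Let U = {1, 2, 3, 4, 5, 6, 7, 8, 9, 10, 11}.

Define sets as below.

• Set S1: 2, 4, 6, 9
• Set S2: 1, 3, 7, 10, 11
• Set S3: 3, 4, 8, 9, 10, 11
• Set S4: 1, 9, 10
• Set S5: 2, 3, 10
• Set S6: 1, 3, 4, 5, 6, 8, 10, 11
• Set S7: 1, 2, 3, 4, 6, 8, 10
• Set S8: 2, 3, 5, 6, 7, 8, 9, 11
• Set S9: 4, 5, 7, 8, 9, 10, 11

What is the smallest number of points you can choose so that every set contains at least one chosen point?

The 2 points {3, 9} hit every set.
The sets S1, S2 are pairwise disjoint, so any hitting set needs a separate point for each — at least 2. Hence 2 is optimal.

2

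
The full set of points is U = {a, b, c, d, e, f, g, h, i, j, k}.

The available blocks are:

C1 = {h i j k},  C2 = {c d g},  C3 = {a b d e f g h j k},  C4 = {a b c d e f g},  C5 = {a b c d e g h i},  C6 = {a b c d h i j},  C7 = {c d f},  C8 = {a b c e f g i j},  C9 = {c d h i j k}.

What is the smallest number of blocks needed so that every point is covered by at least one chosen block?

2

Take {C3, C6}. Their union is {a, b, c, d, e, f, g, h, i, j, k}, which is all 11 points.
No single block has all 11 points (the largest, C3, has 9), so 2 is optimal.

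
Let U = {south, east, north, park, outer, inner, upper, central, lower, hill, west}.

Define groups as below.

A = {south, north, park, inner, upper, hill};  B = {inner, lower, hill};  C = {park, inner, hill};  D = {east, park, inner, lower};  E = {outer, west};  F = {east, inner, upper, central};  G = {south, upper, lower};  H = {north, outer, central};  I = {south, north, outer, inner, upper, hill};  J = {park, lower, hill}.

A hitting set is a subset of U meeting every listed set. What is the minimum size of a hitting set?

3

Take T = {outer, inner, lower}. Each listed group contains at least one of these, so T is a hitting set of size 3.
The groups E, F, J are pairwise disjoint, so any hitting set needs a separate element for each — at least 3. Hence 3 is optimal.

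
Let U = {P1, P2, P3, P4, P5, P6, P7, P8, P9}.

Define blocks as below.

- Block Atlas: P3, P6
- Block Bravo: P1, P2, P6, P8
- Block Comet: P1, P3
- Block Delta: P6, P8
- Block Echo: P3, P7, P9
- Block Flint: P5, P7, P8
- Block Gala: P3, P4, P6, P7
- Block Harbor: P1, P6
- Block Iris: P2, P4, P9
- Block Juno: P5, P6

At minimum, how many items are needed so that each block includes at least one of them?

4

The 4 items {P2, P3, P6, P8} hit every block.
No choice of 3 items meets every block, so 4 is the minimum.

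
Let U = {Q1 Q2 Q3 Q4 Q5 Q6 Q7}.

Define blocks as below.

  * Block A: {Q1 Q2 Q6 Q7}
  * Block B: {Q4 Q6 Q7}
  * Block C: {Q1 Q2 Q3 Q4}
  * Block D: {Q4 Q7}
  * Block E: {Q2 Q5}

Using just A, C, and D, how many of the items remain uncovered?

1

Union of A, C, D = {Q1, Q2, Q3, Q4, Q6, Q7}.
Not covered: Q5 — 1 item.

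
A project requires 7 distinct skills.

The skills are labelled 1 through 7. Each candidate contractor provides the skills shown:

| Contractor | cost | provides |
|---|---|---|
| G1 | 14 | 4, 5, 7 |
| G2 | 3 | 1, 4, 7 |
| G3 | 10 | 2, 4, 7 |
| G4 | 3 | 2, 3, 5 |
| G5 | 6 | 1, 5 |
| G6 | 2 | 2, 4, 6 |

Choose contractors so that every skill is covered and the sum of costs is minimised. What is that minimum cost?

G2, G4, G6 together cover every skill (G2 ∪ G4 ∪ G6 = {1, 2, 3, 4, 5, 6, 7}); total cost 3 + 3 + 2 = 8.
No covering selection has total cost below 8.

8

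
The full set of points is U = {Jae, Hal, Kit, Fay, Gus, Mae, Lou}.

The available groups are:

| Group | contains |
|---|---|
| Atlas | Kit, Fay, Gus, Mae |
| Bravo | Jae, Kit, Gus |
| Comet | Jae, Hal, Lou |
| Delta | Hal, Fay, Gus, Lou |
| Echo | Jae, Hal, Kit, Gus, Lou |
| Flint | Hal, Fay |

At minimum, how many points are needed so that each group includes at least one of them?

2

The 2 points {Hal, Kit} hit every group.
The groups Bravo, Flint are pairwise disjoint, so any hitting set needs a separate point for each — at least 2. Hence 2 is optimal.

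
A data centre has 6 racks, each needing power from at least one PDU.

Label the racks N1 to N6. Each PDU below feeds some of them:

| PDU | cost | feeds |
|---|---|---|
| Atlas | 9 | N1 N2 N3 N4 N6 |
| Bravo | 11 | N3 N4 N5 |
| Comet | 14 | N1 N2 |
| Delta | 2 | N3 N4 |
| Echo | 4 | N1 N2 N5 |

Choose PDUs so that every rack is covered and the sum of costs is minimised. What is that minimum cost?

13

Atlas, Echo together cover every rack (Atlas ∪ Echo = {N1, N2, N3, N4, N5, N6}); total cost 9 + 4 = 13.
The greedy pick Delta, Echo, Atlas costs 15; no covering selection beats 13.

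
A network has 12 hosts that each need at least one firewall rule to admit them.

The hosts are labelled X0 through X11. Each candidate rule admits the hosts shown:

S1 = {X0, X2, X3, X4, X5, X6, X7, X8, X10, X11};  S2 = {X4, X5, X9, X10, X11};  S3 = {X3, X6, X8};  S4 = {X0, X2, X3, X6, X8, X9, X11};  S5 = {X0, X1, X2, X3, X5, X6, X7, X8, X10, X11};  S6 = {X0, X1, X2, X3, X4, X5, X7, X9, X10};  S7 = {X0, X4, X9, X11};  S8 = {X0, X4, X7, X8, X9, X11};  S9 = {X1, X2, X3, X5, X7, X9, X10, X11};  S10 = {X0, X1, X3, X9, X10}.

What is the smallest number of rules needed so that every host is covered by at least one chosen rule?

Take {S1, S10}. Their union is {X0, X1, X2, X3, X4, X5, X6, X7, X8, X9, X10, X11}, which is all 12 hosts.
No single rule has all 12 hosts (the largest, S1, has 10), so 2 is optimal.

2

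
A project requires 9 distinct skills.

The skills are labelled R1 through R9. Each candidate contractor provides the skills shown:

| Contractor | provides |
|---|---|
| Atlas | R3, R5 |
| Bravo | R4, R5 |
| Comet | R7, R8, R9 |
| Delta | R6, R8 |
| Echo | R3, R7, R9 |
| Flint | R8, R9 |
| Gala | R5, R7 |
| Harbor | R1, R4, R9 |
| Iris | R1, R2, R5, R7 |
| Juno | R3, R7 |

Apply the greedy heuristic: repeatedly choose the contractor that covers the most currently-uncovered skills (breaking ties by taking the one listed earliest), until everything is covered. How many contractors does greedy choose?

5

Greedy: pick Iris (covers 4 new) → pick Comet (covers 2 new) → pick Atlas (covers 1 new) → pick Bravo (covers 1 new) → pick Delta (covers 1 new). Total picks: 5.
(The true minimum cover uses only 4 contractors, so greedy is not optimal here.)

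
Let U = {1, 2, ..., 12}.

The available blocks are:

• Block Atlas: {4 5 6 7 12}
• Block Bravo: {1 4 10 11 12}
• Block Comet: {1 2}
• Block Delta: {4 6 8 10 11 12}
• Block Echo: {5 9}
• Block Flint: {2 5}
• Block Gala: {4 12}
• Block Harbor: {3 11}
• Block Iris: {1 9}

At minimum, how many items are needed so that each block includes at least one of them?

4

H = {1, 3, 4, 5} meets every block (each contains at least one member of H), and |H| = 4.
The blocks Comet, Echo, Gala, Harbor are pairwise disjoint, so any hitting set needs a separate item for each — at least 4. Hence 4 is optimal.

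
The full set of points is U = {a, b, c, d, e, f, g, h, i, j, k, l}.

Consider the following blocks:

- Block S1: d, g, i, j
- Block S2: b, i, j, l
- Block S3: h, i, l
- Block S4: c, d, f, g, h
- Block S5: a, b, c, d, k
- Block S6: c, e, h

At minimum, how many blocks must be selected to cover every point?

S2, S4, S5, and S6 cover everything between them: the union {a, b, c, d, e, f, g, h, i, j, k, l} is all of U.
Only S5 contains a, so S5 is forced; the remaining 7 points need at least 3 more blocks (each remaining block adds at most 3) — so at least 4 blocks are needed, and 4 is optimal.

4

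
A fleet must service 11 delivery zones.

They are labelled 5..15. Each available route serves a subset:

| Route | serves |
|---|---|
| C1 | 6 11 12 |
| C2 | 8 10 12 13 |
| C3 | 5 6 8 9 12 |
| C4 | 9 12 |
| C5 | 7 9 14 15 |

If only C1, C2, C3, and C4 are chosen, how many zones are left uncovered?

Union of C1, C2, C3, C4 = {5, 6, 8, 9, 10, 11, 12, 13}.
Not covered: 7, 14, 15 — 3 zones.

3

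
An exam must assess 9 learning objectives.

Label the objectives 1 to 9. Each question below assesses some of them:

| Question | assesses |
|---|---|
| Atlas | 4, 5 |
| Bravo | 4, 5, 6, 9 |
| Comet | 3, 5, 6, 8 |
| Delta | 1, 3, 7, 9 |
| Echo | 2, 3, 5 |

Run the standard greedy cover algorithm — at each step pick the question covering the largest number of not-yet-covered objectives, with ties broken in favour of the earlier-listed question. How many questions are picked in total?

4

Greedy: pick Bravo (covers 4 new) → pick Delta (covers 3 new) → pick Comet (covers 1 new) → pick Echo (covers 1 new). Total picks: 4.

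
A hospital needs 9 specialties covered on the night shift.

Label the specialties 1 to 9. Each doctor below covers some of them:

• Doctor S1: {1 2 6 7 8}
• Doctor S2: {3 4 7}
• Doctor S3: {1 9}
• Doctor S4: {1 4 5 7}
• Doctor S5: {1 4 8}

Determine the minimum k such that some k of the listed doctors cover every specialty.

4

Take {S1, S2, S3, S4}. Their union is {1, 2, 3, 4, 5, 6, 7, 8, 9}, which is all 9 specialties.
No 3 of the 5 doctors cover everything (all 10 combinations miss at least one specialty), so 4 is optimal.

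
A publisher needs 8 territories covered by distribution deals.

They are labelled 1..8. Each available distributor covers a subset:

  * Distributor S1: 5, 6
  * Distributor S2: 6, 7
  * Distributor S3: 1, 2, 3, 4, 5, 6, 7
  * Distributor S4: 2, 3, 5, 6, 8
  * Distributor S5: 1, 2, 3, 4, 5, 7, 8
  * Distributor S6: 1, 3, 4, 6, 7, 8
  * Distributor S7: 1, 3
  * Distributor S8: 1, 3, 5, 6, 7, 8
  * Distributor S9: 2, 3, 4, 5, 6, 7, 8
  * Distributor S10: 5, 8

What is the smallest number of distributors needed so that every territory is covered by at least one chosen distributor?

2

S3 and S4 together: S3 ∪ S4 = {1, 2, 3, 4, 5, 6, 7, 8} — every territory is covered.
No single distributor has all 8 territories (the largest, S3, has 7), so 2 is optimal.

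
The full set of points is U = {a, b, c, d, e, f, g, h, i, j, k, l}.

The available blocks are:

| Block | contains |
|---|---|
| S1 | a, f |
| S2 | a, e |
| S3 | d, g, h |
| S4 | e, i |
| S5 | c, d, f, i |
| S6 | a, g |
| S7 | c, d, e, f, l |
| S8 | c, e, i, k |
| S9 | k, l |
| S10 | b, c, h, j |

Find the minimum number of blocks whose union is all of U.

4

Take {S6, S7, S8, S10}. Their union is {a, b, c, d, e, f, g, h, i, j, k, l}, which is all 12 points.
No 3 of the 10 blocks cover everything (all 120 combinations miss at least one point), so 4 is optimal.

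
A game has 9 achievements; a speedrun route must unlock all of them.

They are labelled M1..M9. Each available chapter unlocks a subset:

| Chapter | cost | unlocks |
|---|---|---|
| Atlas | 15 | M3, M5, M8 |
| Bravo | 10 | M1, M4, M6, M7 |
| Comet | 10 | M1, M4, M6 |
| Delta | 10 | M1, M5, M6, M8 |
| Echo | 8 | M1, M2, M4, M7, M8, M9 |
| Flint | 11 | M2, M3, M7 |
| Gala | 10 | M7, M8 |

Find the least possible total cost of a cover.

29

Delta, Echo, Flint together cover every achievement (Delta ∪ Echo ∪ Flint = {M1, M2, M3, M4, M5, M6, M7, M8, M9}); total cost 10 + 8 + 11 = 29.
No covering selection has total cost below 29.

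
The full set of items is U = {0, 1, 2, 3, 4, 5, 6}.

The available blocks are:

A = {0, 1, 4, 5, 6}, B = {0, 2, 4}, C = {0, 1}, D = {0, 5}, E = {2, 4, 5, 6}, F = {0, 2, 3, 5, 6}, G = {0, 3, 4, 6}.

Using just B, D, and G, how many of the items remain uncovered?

1

Union of B, D, G = {0, 2, 3, 4, 5, 6}.
Not covered: 1 — 1 item.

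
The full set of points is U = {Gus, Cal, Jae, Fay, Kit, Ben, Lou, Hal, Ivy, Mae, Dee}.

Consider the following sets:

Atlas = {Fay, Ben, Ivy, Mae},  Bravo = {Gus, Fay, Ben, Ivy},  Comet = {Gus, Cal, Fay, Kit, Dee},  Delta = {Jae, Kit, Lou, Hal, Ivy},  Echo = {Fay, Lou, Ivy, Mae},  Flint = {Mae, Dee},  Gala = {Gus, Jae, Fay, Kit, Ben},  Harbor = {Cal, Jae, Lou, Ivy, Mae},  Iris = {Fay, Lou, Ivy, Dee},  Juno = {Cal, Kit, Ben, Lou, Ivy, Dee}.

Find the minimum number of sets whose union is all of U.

3

Atlas, Comet, and Delta cover everything between them: the union {Gus, Cal, Jae, Fay, Kit, Ben, Lou, Hal, Ivy, Mae, Dee} is all of U.
Only Delta contains Hal, so Delta is forced; the remaining 6 points need at least 2 more sets (each remaining set adds at most 4) — so at least 3 sets are needed, and 3 is optimal.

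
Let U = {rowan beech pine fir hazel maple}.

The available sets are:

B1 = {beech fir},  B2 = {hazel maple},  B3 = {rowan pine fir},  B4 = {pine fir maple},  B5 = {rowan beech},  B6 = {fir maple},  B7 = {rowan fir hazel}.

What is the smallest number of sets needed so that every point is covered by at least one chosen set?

B1, B2, and B3 cover everything between them: the union {rowan, beech, pine, fir, hazel, maple} is all of U.
No 2 of the 7 sets cover everything (all 21 combinations miss at least one point), so 3 is optimal.

3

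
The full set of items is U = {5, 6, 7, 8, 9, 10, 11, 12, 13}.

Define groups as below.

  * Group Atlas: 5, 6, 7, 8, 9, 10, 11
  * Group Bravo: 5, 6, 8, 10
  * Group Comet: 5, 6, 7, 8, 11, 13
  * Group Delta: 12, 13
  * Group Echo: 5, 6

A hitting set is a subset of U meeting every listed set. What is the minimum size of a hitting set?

H = {6, 12} meets every group (each contains at least one member of H), and |H| = 2.
The groups Bravo, Delta are pairwise disjoint, so any hitting set needs a separate item for each — at least 2. Hence 2 is optimal.

2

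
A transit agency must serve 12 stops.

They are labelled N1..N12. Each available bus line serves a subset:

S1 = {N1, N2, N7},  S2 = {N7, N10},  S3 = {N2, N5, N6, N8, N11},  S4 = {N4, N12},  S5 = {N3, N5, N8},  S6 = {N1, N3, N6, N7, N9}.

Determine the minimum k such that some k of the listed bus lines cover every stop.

S2 and S3 and S4 and S6 together: S2 ∪ S3 ∪ S4 ∪ S6 = {N1, N2, N3, N4, N5, N6, N7, N8, N9, N10, N11, N12} — every stop is covered.
No 3 of the 6 bus lines cover everything (all 20 combinations miss at least one stop), so 4 is optimal.

4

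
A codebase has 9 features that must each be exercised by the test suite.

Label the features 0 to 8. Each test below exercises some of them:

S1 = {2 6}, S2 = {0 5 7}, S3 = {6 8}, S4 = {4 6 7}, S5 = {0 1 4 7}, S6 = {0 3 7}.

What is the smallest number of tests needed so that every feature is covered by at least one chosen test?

5

S1 and S2 and S3 and S5 and S6 together: S1 ∪ S2 ∪ S3 ∪ S5 ∪ S6 = {0, 1, 2, 3, 4, 5, 6, 7, 8} — every feature is covered.
No 4 of the 6 tests cover everything (all 15 combinations miss at least one feature), so 5 is optimal.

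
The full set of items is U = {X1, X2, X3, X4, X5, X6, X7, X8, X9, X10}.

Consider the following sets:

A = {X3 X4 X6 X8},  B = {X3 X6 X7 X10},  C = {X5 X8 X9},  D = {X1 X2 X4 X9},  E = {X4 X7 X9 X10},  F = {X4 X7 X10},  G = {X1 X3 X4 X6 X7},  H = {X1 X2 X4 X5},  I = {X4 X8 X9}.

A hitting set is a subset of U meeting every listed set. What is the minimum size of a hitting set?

Take T = {X4, X7, X8}. Each listed set contains at least one of these, so T is a hitting set of size 3.
No choice of 2 items meets every set, so 3 is the minimum.

3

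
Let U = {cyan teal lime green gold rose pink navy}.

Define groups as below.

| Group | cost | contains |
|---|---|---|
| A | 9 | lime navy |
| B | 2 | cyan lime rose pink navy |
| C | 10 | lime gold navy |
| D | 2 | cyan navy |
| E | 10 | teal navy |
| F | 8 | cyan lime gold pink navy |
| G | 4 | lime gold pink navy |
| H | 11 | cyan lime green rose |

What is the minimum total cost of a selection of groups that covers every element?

25

E, G, H together cover every element (E ∪ G ∪ H = {cyan, teal, lime, green, gold, rose, pink, navy}); total cost 10 + 4 + 11 = 25.
The greedy pick B, G, E, H costs 27; no covering selection beats 25.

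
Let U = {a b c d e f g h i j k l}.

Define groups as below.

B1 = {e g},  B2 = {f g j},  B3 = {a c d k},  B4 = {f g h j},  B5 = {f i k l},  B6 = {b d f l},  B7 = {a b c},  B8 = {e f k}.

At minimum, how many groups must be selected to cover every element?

B4, B5, B6, B7, and B8 cover everything between them: the union {a, b, c, d, e, f, g, h, i, j, k, l} is all of U.
No 4 of the 8 groups cover everything (all 70 combinations miss at least one element), so 5 is optimal.

5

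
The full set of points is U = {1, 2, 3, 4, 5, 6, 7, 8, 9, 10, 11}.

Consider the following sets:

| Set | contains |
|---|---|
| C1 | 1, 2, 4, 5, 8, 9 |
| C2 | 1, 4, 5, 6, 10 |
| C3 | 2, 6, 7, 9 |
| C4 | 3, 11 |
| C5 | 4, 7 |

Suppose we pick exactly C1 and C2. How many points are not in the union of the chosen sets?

Union of C1, C2 = {1, 2, 4, 5, 6, 8, 9, 10}.
Not covered: 3, 7, 11 — 3 points.

3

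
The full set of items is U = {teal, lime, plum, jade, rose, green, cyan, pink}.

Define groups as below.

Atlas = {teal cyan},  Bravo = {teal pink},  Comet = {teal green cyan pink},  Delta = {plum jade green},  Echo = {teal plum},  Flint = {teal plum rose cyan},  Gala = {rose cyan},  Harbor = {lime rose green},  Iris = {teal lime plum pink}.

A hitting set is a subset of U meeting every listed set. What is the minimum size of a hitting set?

The 3 items {teal, plum, rose} hit every group.
The groups Bravo, Delta, Gala are pairwise disjoint, so any hitting set needs a separate item for each — at least 3. Hence 3 is optimal.

3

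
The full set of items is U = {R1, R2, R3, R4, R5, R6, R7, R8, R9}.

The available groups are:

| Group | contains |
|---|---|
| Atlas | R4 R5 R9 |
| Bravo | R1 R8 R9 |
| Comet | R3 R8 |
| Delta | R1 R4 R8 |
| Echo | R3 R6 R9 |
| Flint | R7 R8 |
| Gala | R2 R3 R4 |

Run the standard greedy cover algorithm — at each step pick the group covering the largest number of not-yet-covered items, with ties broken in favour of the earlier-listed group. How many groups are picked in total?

Greedy: pick Atlas (covers 3 new) → pick Bravo (covers 2 new) → pick Echo (covers 2 new) → pick Flint (covers 1 new) → pick Gala (covers 1 new). Total picks: 5.

5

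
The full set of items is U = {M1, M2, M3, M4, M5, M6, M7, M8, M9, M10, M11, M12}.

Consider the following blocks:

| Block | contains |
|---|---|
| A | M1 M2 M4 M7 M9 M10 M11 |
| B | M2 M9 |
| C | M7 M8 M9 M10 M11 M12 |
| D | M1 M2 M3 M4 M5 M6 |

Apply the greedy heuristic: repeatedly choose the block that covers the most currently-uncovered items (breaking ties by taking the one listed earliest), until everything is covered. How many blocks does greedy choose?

3

Greedy: pick A (covers 7 new) → pick D (covers 3 new) → pick C (covers 2 new). Total picks: 3.
(The true minimum cover uses only 2 blocks, so greedy is not optimal here.)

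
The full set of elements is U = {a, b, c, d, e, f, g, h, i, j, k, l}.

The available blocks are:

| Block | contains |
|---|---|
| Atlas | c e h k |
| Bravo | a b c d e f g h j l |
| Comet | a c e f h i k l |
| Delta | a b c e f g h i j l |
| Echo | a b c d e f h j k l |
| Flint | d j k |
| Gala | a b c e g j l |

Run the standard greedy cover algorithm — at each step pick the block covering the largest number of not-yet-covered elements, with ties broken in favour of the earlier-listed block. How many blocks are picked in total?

2

Greedy: pick Bravo (covers 10 new) → pick Comet (covers 2 new). Total picks: 2.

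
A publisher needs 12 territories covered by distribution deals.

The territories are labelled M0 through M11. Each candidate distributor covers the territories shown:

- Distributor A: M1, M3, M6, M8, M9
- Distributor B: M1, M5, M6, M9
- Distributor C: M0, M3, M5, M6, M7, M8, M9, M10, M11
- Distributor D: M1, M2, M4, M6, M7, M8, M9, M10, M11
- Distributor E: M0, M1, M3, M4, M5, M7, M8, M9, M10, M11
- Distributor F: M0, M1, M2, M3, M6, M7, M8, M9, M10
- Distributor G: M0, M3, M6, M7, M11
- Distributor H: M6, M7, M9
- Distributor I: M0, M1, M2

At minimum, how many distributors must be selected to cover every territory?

Take {C, D}. Their union is {M0, M1, M2, M3, M4, M5, M6, M7, M8, M9, M10, M11}, which is all 12 territories.
No single distributor has all 12 territories (the largest, E, has 10), so 2 is optimal.

2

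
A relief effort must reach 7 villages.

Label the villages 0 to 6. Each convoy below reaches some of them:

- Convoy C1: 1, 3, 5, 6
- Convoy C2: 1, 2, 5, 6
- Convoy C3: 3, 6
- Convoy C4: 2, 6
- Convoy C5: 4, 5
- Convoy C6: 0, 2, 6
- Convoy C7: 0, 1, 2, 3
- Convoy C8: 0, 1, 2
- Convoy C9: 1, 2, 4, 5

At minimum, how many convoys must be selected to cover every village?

Take {C1, C5, C6}. Their union is {0, 1, 2, 3, 4, 5, 6}, which is all 7 villages.
No 2 of the 9 convoys cover everything (all 36 combinations miss at least one village), so 3 is optimal.

3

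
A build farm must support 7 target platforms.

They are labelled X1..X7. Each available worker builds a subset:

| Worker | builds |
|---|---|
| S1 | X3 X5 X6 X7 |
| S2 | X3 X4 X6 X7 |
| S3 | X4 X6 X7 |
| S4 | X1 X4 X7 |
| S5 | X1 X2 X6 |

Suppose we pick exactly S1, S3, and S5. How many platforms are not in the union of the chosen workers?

Union of S1, S3, S5 = {X1, X2, X3, X4, X5, X6, X7} — that's every platform, so 0 are uncovered.

0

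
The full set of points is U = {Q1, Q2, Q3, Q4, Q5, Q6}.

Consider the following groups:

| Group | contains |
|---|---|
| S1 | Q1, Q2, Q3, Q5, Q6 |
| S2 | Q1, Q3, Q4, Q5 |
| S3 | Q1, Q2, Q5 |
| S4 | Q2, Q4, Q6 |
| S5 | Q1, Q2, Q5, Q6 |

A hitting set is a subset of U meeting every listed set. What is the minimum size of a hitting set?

2

The 2 points {Q2, Q5} hit every group.
No single point lies in every group, so at least 2 are needed and 2 is optimal.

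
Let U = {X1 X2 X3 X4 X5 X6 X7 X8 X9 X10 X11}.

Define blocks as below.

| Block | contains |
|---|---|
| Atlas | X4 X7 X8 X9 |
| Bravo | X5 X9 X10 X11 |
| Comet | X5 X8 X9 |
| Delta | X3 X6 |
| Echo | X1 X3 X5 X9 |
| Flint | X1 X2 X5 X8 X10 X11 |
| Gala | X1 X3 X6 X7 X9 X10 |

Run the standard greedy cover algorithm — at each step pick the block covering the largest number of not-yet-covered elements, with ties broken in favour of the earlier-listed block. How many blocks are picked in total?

Greedy: pick Flint (covers 6 new) → pick Gala (covers 4 new) → pick Atlas (covers 1 new). Total picks: 3.

3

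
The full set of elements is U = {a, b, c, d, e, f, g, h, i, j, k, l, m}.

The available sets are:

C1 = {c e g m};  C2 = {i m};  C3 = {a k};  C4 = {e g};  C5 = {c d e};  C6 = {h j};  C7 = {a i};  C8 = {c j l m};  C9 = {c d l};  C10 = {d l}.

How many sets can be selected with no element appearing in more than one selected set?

5

C2, C3, C4, C6, C9 are pairwise disjoint (C2={i,m}; C3={a,k}; C4={e,g}; C6={h,j}; C9={c,d,l}).
Every remaining set overlaps one of these, and no 6 of the listed sets are pairwise disjoint, so 5 is the maximum.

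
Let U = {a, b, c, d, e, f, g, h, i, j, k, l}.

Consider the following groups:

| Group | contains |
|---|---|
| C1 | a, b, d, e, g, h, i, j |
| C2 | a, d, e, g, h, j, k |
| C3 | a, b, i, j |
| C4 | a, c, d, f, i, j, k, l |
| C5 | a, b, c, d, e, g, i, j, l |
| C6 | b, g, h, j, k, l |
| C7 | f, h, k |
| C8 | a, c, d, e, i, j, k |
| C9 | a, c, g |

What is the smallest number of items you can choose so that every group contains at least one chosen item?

The 2 items {a, k} hit every group.
The groups C7, C9 are pairwise disjoint, so any hitting set needs a separate item for each — at least 2. Hence 2 is optimal.

2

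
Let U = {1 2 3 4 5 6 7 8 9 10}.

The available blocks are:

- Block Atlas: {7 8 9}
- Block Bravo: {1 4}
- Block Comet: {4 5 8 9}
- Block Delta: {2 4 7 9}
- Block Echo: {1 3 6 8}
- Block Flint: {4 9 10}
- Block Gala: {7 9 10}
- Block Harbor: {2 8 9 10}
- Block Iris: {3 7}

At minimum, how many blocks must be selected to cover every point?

4

Comet and Delta and Echo and Gala together: Comet ∪ Delta ∪ Echo ∪ Gala = {1, 2, 3, 4, 5, 6, 7, 8, 9, 10} — every point is covered.
No 3 of the 9 blocks cover everything (all 84 combinations miss at least one point), so 4 is optimal.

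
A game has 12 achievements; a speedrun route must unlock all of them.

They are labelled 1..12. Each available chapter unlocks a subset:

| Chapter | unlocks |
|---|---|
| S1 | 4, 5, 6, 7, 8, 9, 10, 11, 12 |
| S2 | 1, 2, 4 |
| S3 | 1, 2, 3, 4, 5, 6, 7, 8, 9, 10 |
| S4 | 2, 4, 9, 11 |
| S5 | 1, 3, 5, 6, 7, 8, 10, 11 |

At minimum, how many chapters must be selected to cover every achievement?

S1 and S3 together: S1 ∪ S3 = {1, 2, 3, 4, 5, 6, 7, 8, 9, 10, 11, 12} — every achievement is covered.
No single chapter has all 12 achievements (the largest, S3, has 10), so 2 is optimal.

2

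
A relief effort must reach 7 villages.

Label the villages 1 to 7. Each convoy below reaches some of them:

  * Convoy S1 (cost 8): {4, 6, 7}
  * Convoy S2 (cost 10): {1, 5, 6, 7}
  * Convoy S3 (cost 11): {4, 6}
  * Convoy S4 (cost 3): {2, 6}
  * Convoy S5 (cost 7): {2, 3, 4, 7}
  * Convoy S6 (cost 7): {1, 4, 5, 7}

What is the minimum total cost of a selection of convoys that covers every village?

S4, S5, S6 together cover every village (S4 ∪ S5 ∪ S6 = {1, 2, 3, 4, 5, 6, 7}); total cost 3 + 7 + 7 = 17.
No covering selection has total cost below 17.

17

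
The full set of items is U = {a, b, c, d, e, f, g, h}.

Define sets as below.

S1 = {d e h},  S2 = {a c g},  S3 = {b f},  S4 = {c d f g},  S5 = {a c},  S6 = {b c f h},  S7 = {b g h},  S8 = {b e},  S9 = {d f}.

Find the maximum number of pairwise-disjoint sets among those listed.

3

S5, S8, S9 are pairwise disjoint (S5={a,c}; S8={b,e}; S9={d,f}).
Every remaining set overlaps one of these, and no 4 of the listed sets are pairwise disjoint, so 3 is the maximum.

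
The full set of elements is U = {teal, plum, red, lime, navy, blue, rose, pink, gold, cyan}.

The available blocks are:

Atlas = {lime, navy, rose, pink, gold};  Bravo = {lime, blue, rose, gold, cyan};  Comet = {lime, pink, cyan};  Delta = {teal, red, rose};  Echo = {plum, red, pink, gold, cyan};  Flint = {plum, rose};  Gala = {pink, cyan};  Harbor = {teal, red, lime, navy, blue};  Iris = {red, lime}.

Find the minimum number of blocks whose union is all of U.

3

Take {Delta, Echo, Harbor}. Their union is {teal, plum, red, lime, navy, blue, rose, pink, gold, cyan}, which is all 10 elements.
No 2 of the 9 blocks cover everything (all 36 combinations miss at least one element), so 3 is optimal.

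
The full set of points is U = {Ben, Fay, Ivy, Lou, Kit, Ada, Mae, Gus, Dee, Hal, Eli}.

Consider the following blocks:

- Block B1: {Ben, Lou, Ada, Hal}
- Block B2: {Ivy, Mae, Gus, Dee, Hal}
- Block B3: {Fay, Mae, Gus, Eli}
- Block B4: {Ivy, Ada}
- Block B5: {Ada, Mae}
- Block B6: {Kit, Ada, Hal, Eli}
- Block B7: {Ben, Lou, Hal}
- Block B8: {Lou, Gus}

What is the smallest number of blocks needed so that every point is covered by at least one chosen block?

4

Take {B2, B3, B6, B7}. Their union is {Ben, Fay, Ivy, Lou, Kit, Ada, Mae, Gus, Dee, Hal, Eli}, which is all 11 points.
No 3 of the 8 blocks cover everything (all 56 combinations miss at least one point), so 4 is optimal.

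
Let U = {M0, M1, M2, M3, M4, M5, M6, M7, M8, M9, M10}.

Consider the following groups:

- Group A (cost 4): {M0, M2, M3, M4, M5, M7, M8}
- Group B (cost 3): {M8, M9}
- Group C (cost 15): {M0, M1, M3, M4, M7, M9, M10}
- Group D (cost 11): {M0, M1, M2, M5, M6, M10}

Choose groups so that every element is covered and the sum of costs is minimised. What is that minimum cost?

A, B, D together cover every element (A ∪ B ∪ D = {M0, M1, M2, M3, M4, M5, M6, M7, M8, M9, M10}); total cost 4 + 3 + 11 = 18.
No covering selection has total cost below 18.

18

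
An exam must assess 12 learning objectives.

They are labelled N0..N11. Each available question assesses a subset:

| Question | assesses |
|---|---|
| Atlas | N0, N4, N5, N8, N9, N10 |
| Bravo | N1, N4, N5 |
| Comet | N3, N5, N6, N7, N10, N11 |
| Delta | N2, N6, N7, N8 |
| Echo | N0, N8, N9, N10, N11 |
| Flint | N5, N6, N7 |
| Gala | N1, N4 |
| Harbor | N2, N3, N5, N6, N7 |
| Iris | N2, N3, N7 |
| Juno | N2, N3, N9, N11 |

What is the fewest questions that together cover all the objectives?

Take {Echo, Gala, Harbor}. Their union is {N0, N1, N2, N3, N4, N5, N6, N7, N8, N9, N10, N11}, which is all 12 objectives.
No 2 of the 10 questions cover everything (all 45 combinations miss at least one objective), so 3 is optimal.

3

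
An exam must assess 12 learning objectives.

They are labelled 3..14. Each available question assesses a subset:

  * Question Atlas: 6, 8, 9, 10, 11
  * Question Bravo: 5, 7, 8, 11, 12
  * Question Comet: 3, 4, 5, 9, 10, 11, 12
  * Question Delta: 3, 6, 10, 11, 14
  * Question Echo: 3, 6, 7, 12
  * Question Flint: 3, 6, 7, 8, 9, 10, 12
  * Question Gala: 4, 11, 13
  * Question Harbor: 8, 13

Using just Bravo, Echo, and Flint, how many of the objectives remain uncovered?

Union of Bravo, Echo, Flint = {3, 5, 6, 7, 8, 9, 10, 11, 12}.
Not covered: 4, 13, 14 — 3 objectives.

3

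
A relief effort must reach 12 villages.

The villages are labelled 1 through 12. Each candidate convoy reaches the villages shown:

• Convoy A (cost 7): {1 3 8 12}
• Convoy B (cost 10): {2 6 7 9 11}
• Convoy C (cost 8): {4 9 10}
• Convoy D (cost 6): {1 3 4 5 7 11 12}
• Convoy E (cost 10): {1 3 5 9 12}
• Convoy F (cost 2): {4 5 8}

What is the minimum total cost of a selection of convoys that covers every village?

26

B, C, D, F together cover every village (B ∪ C ∪ D ∪ F = {1, 2, 3, 4, 5, 6, 7, 8, 9, 10, 11, 12}); total cost 10 + 8 + 6 + 2 = 26.
No covering selection has total cost below 26.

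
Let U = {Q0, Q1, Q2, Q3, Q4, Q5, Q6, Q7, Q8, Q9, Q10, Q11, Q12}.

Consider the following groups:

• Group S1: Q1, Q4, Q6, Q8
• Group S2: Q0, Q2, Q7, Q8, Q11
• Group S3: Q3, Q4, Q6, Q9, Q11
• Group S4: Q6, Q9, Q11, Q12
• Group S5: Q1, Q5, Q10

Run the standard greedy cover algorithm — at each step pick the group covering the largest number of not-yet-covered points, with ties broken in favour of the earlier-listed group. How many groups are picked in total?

Greedy: pick S2 (covers 5 new) → pick S3 (covers 4 new) → pick S5 (covers 3 new) → pick S4 (covers 1 new). Total picks: 4.

4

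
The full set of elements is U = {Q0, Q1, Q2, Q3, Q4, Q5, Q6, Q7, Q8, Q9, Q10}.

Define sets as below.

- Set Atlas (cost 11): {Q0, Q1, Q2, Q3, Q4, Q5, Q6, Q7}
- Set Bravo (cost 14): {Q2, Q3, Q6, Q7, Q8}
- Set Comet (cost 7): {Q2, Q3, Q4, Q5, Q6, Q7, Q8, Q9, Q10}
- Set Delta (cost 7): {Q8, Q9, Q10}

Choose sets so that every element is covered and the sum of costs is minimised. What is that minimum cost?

Atlas, Comet together cover every element (Atlas ∪ Comet = {Q0, Q1, Q2, Q3, Q4, Q5, Q6, Q7, Q8, Q9, Q10}); total cost 11 + 7 = 18.
No covering selection has total cost below 18.

18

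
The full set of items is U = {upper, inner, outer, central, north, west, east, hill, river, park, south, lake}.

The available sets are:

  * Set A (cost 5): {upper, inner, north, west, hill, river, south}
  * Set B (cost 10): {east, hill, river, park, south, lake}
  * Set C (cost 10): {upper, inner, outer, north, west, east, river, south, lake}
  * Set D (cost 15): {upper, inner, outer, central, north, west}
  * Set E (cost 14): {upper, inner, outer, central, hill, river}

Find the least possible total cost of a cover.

B, D together cover every item (B ∪ D = {upper, inner, outer, central, north, west, east, hill, river, park, south, lake}); total cost 10 + 15 = 25.
The greedy pick A, B, E costs 29; no covering selection beats 25.

25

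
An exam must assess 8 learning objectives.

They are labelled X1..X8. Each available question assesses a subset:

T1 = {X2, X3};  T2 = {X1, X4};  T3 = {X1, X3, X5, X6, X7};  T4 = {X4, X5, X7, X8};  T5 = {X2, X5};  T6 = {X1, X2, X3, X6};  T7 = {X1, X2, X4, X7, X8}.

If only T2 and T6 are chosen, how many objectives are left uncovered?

Union of T2, T6 = {X1, X2, X3, X4, X6}.
Not covered: X5, X7, X8 — 3 objectives.

3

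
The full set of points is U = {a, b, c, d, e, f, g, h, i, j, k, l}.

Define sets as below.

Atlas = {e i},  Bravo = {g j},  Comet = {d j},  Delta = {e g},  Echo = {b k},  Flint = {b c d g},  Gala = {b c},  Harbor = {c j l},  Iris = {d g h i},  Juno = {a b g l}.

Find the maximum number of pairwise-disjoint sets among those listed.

3

Atlas, Echo, Harbor are pairwise disjoint (Atlas={e,i}; Echo={b,k}; Harbor={c,j,l}).
Every remaining set overlaps one of these, and no 4 of the listed sets are pairwise disjoint, so 3 is the maximum.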